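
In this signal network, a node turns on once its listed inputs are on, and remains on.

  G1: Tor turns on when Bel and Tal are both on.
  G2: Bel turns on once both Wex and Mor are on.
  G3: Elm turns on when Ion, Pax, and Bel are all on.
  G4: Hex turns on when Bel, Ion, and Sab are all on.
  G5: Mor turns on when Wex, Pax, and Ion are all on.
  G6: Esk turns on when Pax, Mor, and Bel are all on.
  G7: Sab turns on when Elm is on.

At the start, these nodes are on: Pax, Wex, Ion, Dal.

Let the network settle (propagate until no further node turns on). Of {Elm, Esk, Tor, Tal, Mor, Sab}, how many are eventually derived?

Wex, Pax, and Ion are on, so Mor turns on (G5).
Wex and Mor are on, so Bel turns on (G2).
G6: Pax, Mor, and Bel on → Esk on.
Ion, Pax, and Bel are on, so Elm turns on (G3).
Elm is on, so Sab turns on (G7).
Elm: reached.
Esk: reached.
Tor would need Bel and Tal (G1), but Tal never turns on.
No rule produces Tal, and it is not given.
Mor: reached.
Sab: reached.
Reached: Elm, Esk, Mor, and Sab — 4 of the 6.

4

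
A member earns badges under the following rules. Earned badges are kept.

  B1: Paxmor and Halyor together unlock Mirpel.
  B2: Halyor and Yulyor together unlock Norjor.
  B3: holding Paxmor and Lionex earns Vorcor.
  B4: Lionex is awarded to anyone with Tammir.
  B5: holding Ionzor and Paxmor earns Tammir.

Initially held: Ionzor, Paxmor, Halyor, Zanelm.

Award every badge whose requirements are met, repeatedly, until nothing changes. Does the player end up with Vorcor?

With Ionzor and Paxmor, Tammir is earned (B5).
With Tammir, Lionex is earned (B4).
With Paxmor and Lionex, Vorcor is earned (B3).

Yes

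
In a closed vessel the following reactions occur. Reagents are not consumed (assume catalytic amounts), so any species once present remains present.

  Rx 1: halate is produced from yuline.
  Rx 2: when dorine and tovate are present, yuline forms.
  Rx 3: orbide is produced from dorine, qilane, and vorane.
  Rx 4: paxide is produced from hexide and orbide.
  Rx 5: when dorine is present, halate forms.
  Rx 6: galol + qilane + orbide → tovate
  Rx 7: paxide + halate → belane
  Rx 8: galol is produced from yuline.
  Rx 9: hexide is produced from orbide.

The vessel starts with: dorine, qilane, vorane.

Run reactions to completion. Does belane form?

Yes

dorine, qilane, and vorane present → orbide forms (Rx 3).
dorine present → halate forms (Rx 5).
orbide present → hexide forms (Rx 9).
hexide and orbide present → paxide forms (Rx 4).
paxide and halate present → belane forms (Rx 7).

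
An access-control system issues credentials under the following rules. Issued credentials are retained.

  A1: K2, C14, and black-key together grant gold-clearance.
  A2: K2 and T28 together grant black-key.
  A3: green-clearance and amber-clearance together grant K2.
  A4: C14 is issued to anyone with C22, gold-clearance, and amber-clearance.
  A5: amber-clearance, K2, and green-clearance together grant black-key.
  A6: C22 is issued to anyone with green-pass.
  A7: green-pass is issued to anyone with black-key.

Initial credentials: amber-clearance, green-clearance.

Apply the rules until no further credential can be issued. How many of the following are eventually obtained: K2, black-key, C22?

Holding green-clearance and amber-clearance grants K2 (A3).
Holding amber-clearance, K2, and green-clearance grants black-key (A5).
Holding black-key grants green-pass (A7).
Holding green-pass grants C22 (A6).
K2: reached.
black-key: reached.
C22: reached.
All 3 are reached.

3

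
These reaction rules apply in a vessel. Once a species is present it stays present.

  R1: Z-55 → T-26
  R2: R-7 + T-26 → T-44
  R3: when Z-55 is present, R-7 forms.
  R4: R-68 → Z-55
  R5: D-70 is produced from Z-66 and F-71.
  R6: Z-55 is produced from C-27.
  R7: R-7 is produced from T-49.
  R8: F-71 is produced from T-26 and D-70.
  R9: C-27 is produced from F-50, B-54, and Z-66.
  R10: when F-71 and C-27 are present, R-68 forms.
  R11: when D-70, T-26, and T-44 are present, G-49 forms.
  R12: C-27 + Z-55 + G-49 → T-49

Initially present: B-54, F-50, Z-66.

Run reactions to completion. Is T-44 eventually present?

Yes

F-50, B-54, and Z-66 present → C-27 forms (R9).
C-27 present → Z-55 forms (R6).
Z-55 present → R-7 forms (R3).
Z-55 present → T-26 forms (R1).
R-7 and T-26 present → T-44 forms (R2).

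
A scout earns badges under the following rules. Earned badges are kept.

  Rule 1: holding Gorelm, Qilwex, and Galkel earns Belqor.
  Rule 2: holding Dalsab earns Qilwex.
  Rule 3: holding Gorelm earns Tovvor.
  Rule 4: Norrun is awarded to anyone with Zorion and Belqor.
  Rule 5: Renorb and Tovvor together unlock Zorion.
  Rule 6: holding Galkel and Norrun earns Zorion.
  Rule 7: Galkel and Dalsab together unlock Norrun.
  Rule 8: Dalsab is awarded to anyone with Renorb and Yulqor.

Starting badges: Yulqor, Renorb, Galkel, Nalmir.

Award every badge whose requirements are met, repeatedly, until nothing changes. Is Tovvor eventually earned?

Tovvor would need Gorelm (Rule 3), but Gorelm is never earned.

No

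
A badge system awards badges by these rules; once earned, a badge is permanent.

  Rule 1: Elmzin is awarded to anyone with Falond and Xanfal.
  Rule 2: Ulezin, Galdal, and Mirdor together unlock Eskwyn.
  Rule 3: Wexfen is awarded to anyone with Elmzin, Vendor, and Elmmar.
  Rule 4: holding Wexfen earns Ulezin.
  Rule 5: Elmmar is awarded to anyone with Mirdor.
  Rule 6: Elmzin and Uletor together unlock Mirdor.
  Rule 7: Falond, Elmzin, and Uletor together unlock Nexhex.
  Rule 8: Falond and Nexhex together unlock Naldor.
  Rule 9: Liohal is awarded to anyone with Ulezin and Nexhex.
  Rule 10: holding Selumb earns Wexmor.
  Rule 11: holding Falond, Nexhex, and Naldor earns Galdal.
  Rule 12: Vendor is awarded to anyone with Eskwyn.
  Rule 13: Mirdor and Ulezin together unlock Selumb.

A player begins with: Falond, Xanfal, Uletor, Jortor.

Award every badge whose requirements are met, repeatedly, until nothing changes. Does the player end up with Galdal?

With Falond and Xanfal, Elmzin is earned (Rule 1).
With Falond, Elmzin, and Uletor, Nexhex is earned (Rule 7).
With Falond and Nexhex, Naldor is earned (Rule 8).
With Falond, Nexhex, and Naldor, Galdal is earned (Rule 11).

Yes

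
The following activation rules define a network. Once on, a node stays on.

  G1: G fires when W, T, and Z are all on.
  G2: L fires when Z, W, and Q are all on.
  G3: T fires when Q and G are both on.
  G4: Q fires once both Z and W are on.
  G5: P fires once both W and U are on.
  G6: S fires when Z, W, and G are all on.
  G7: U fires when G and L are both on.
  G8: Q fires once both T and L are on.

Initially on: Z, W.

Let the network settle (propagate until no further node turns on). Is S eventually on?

No

S would need Z, W, and G (G6), but G never turns on.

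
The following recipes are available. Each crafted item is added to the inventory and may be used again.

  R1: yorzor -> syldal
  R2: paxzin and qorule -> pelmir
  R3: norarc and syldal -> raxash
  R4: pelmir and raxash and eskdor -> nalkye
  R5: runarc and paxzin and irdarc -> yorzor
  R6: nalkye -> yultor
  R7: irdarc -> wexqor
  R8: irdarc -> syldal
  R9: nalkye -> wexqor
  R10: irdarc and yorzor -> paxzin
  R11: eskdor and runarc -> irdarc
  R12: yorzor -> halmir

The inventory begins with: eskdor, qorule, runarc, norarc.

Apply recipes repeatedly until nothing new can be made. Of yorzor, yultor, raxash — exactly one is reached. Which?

raxash

eskdor and runarc -> irdarc (R11).
irdarc -> syldal (R8).
Using R3, norarc and syldal make raxash.
yultor would need nalkye (R6), but nalkye is never obtained. yorzor would need runarc, paxzin, and irdarc (R5), but paxzin is never obtained.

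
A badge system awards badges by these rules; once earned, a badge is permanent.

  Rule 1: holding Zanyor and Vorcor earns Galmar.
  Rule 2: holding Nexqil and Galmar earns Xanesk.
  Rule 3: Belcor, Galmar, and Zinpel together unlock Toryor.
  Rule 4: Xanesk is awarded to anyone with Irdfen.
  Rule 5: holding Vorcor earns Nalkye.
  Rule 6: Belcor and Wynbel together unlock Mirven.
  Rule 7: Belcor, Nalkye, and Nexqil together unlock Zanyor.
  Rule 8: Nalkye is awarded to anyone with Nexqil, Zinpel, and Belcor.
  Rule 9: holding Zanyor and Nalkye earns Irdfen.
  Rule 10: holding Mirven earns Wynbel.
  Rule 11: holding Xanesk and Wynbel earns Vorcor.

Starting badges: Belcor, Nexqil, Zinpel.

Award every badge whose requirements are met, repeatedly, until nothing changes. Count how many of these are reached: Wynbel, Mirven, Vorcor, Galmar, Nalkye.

1

With Nexqil, Zinpel, and Belcor, Nalkye is earned (Rule 8).
Wynbel would need Mirven (Rule 10), but Mirven is never earned.
Mirven would need Belcor and Wynbel (Rule 6), but Wynbel is never earned.
Vorcor would need Xanesk and Wynbel (Rule 11), but Wynbel is never earned.
Galmar would need Zanyor and Vorcor (Rule 1), but Vorcor is never earned.
Nalkye: reached.
Reached: Nalkye — 1 of the 5.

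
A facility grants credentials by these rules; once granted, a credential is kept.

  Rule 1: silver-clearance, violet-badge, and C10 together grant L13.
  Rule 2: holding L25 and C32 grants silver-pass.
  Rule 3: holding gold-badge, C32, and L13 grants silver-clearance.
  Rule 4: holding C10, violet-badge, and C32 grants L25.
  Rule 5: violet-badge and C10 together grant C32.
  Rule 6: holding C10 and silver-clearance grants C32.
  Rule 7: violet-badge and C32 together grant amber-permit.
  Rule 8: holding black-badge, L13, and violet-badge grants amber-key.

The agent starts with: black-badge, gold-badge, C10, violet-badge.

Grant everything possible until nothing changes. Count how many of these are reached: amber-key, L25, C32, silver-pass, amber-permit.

Holding violet-badge and C10 grants C32 (Rule 5).
Holding violet-badge and C32 grants amber-permit (Rule 7).
Holding C10, violet-badge, and C32 grants L25 (Rule 4).
Holding L25 and C32 grants silver-pass (Rule 2).
amber-key would need black-badge, L13, and violet-badge (Rule 8), but L13 is never granted.
L25: reached.
C32: reached.
silver-pass: reached.
amber-permit: reached.
Reached: L25, C32, silver-pass, and amber-permit — 4 of the 5.

4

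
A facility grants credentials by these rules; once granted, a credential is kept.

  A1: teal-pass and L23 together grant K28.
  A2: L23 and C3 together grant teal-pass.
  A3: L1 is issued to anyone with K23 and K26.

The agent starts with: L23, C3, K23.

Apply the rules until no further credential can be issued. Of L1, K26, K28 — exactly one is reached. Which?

Holding L23 and C3 grants teal-pass (A2).
Holding teal-pass and L23 grants K28 (A1).
L1 would need K23 and K26 (A3), but K26 is never granted. No rule produces K26, and it is not given.

K28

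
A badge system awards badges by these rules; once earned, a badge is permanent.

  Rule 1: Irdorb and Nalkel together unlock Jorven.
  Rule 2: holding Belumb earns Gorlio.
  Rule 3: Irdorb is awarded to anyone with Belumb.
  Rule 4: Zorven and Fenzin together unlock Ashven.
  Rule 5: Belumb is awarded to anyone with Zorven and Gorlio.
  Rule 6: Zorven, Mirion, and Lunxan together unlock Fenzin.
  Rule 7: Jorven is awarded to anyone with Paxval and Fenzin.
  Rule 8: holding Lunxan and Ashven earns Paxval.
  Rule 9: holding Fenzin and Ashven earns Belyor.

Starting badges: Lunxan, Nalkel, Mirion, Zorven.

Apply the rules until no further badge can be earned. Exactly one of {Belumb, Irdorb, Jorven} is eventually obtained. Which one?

Jorven

With Zorven, Mirion, and Lunxan, Fenzin is earned (Rule 6).
With Zorven and Fenzin, Ashven is earned (Rule 4).
With Lunxan and Ashven, Paxval is earned (Rule 8).
With Paxval and Fenzin, Jorven is earned (Rule 7).
Belumb would need Zorven and Gorlio (Rule 5), but Gorlio is never earned. Irdorb would need Belumb (Rule 3), but Belumb is never earned.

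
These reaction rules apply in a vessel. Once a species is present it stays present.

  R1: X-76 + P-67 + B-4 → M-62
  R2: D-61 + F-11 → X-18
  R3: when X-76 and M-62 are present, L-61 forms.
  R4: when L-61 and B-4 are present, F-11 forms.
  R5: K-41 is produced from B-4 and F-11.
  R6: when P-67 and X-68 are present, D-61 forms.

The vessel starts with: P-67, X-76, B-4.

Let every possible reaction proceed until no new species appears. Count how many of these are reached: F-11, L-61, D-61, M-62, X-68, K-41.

X-76, P-67, and B-4 present → M-62 forms (R1).
X-76 and M-62 present → L-61 forms (R3).
L-61 and B-4 present → F-11 forms (R4).
B-4 and F-11 present → K-41 forms (R5).
F-11: reached.
L-61: reached.
D-61 would need P-67 and X-68 (R6), but X-68 never forms.
M-62: reached.
No rule produces X-68, and it is not given.
K-41: reached.
Reached: F-11, L-61, M-62, and K-41 — 4 of the 6.

4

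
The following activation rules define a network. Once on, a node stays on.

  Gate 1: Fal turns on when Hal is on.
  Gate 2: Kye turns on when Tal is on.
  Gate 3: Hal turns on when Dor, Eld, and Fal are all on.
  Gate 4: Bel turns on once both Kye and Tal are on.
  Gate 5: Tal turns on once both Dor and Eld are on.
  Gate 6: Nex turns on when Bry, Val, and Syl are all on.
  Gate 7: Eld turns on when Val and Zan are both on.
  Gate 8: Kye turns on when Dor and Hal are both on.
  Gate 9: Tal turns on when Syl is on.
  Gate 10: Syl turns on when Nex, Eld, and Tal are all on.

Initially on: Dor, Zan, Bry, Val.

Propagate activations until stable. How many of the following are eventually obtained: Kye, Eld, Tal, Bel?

Gate 7: Val and Zan on → Eld on.
Gate 5: Dor and Eld on → Tal on.
Gate 2: Tal on → Kye on.
Kye and Tal are on, so Bel turns on (Gate 4).
Kye: reached.
Eld: reached.
Tal: reached.
Bel: reached.
All 4 are reached.

4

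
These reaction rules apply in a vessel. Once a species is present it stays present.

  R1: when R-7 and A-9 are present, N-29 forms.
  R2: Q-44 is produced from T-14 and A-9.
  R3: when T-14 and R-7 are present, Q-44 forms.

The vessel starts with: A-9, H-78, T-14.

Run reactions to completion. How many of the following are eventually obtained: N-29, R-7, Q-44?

T-14 and A-9 present → Q-44 forms (R2).
N-29 would need R-7 and A-9 (R1), but R-7 never forms.
No rule produces R-7, and it is not given.
Q-44: reached.
Reached: Q-44 — 1 of the 3.

1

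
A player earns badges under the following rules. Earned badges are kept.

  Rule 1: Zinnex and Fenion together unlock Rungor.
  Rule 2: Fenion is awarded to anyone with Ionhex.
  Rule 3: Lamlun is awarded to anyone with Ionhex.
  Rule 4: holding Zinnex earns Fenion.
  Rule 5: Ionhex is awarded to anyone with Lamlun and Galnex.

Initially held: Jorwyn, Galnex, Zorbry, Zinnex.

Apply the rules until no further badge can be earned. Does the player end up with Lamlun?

No

Lamlun would need Ionhex (Rule 3), but Ionhex is never earned.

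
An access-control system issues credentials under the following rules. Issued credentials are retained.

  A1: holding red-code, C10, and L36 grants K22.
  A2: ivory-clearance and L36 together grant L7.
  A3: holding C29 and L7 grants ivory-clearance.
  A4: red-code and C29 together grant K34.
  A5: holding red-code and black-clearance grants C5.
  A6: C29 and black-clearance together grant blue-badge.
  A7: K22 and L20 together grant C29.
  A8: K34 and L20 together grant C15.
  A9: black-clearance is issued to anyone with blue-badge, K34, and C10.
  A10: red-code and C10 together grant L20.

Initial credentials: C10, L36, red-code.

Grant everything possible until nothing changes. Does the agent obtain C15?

Yes

Holding red-code and C10 grants L20 (A10).
Holding red-code, C10, and L36 grants K22 (A1).
Holding K22 and L20 grants C29 (A7).
Holding red-code and C29 grants K34 (A4).
Holding K34 and L20 grants C15 (A8).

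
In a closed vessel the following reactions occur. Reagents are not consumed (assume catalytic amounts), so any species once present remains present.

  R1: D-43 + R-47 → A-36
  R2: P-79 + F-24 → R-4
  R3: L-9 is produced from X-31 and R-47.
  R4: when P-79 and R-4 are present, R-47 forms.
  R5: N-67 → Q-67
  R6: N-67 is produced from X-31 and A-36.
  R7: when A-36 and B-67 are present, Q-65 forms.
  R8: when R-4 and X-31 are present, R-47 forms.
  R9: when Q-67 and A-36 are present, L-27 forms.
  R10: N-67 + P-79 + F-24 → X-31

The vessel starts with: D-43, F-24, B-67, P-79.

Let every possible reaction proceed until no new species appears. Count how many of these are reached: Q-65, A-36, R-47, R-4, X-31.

4

P-79 and F-24 present → R-4 forms (R2).
P-79 and R-4 present → R-47 forms (R4).
D-43 and R-47 present → A-36 forms (R1).
A-36 and B-67 present → Q-65 forms (R7).
Q-65: reached.
A-36: reached.
R-47: reached.
R-4: reached.
X-31 would need N-67, P-79, and F-24 (R10), but N-67 never forms.
Reached: Q-65, A-36, R-47, and R-4 — 4 of the 5.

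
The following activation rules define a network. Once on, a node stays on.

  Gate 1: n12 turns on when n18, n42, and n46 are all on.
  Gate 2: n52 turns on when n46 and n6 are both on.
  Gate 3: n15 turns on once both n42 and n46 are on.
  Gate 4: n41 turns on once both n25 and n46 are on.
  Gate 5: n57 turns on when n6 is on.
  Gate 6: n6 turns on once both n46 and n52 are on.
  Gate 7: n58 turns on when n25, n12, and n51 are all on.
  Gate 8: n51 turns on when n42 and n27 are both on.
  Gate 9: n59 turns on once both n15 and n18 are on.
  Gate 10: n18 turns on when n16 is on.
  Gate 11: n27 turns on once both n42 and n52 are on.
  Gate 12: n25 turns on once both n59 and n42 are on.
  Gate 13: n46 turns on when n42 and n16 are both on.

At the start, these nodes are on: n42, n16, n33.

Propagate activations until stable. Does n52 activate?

n52 would need n46 and n6 (Gate 2), but n6 never turns on.

No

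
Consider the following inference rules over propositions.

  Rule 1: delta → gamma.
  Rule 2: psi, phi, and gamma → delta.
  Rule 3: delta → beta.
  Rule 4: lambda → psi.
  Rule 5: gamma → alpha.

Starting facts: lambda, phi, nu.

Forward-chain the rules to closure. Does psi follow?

Yes

From lambda, Rule 4 gives psi.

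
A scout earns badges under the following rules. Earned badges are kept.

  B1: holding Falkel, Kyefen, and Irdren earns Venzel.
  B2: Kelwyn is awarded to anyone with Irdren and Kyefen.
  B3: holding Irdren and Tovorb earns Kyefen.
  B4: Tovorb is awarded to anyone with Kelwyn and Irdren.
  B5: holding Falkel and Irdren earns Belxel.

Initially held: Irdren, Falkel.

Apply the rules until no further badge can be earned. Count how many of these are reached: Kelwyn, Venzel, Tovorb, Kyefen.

0

Kelwyn would need Irdren and Kyefen (B2), but Kyefen is never earned.
Venzel would need Falkel, Kyefen, and Irdren (B1), but Kyefen is never earned.
Tovorb would need Kelwyn and Irdren (B4), but Kelwyn is never earned.
Kyefen would need Irdren and Tovorb (B3), but Tovorb is never earned.
None of the 4 are reached.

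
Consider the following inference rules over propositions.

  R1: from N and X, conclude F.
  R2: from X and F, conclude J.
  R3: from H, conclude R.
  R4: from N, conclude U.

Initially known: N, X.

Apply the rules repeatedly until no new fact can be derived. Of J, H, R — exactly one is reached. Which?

N and X hold, so F follows (R1).
From X and F, R2 gives J.
R would need H (R3), but H is never established. No rule produces H, and it is not given.

J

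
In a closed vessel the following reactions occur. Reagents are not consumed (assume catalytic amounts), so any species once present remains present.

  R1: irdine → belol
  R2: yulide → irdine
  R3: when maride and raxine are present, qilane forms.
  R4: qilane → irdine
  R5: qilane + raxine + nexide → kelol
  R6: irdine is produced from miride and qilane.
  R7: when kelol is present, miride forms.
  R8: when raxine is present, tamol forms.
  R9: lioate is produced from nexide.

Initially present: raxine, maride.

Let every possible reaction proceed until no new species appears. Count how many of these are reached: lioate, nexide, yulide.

lioate would need nexide (R9), but nexide never forms.
No rule produces nexide, and it is not given.
No rule produces yulide, and it is not given.
None of the 3 are reached.

0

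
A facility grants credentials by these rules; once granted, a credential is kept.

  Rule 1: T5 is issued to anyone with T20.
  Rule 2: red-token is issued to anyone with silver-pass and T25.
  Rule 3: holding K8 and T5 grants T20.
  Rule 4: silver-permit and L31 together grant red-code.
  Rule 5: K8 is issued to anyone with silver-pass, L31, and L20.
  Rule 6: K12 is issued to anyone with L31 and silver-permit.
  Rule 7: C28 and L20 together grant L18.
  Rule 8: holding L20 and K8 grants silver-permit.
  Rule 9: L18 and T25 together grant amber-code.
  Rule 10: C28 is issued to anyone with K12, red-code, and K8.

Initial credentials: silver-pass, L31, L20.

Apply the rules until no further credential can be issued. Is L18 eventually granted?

Holding silver-pass, L31, and L20 grants K8 (Rule 5).
Holding L20 and K8 grants silver-permit (Rule 8).
Holding silver-permit and L31 grants red-code (Rule 4).
Holding L31 and silver-permit grants K12 (Rule 6).
Holding K12, red-code, and K8 grants C28 (Rule 10).
Holding C28 and L20 grants L18 (Rule 7).

Yes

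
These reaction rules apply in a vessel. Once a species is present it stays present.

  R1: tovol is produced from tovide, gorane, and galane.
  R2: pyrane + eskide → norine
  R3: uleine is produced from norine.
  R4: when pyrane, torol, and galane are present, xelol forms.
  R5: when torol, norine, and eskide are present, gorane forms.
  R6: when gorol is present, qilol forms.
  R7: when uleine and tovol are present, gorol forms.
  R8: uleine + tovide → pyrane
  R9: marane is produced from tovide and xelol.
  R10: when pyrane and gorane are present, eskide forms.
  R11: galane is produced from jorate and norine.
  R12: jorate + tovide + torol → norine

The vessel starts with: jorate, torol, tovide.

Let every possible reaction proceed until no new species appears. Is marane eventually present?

jorate, tovide, and torol present → norine forms (R12).
jorate and norine present → galane forms (R11).
norine present → uleine forms (R3).
uleine and tovide present → pyrane forms (R8).
pyrane, torol, and galane present → xelol forms (R4).
tovide and xelol present → marane forms (R9).

Yes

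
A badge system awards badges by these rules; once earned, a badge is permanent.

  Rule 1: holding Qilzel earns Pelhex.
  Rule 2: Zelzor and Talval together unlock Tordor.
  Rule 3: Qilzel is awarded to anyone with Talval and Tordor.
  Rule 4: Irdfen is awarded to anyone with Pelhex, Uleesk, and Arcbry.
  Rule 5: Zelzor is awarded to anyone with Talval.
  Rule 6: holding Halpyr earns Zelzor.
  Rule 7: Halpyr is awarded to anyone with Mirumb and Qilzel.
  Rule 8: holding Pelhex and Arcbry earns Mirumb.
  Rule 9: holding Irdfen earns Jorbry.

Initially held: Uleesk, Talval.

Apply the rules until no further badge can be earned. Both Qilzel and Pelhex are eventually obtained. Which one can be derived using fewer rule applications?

Qilzel

Qilzel: With Talval, Zelzor is earned (Rule 5). With Zelzor and Talval, Tordor is earned (Rule 2). With Talval and Tordor, Qilzel is earned (Rule 3). [3 rule applications]
Pelhex: With Talval, Zelzor is earned (Rule 5). With Zelzor and Talval, Tordor is earned (Rule 2). With Talval and Tordor, Qilzel is earned (Rule 3). With Qilzel, Pelhex is earned (Rule 1). [4 rule applications]
Qilzel needs fewer.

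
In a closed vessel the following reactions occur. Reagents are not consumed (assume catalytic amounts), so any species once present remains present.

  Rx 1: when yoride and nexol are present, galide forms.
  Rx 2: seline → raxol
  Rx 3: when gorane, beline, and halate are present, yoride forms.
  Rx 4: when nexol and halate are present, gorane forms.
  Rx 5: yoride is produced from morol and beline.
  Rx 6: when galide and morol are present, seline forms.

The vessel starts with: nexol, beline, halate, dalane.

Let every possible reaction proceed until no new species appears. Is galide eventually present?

nexol and halate present → gorane forms (Rx 4).
gorane, beline, and halate present → yoride forms (Rx 3).
yoride and nexol present → galide forms (Rx 1).

Yes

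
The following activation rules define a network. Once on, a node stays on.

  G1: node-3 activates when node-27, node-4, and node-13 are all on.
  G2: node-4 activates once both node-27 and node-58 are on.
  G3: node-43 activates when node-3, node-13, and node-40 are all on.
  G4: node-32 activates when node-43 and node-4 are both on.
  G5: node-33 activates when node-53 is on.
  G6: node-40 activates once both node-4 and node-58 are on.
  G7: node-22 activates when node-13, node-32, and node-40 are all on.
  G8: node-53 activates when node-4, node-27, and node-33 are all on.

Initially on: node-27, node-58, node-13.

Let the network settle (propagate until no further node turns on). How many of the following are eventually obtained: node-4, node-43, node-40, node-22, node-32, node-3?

6

G2: node-27 and node-58 on → node-4 on.
node-27, node-4, and node-13 are on, so node-3 activates (G1).
G6: node-4 and node-58 on → node-40 on.
node-3, node-13, and node-40 are on, so node-43 activates (G3).
G4: node-43 and node-4 on → node-32 on.
node-13, node-32, and node-40 are on, so node-22 activates (G7).
node-4: reached.
node-43: reached.
node-40: reached.
node-22: reached.
node-32: reached.
node-3: reached.
All 6 are reached.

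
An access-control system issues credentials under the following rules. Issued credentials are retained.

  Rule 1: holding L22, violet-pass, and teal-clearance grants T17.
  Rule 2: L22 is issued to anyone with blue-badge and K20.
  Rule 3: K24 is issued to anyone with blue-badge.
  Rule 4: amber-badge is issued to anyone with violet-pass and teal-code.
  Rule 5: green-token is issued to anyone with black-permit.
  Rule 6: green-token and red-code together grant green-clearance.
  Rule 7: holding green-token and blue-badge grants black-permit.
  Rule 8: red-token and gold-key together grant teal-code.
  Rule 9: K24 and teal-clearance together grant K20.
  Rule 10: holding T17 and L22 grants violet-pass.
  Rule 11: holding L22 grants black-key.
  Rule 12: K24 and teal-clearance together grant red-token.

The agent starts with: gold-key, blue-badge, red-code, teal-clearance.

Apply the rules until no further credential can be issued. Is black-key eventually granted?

Holding blue-badge grants K24 (Rule 3).
Holding K24 and teal-clearance grants K20 (Rule 9).
Holding blue-badge and K20 grants L22 (Rule 2).
Holding L22 grants black-key (Rule 11).

Yes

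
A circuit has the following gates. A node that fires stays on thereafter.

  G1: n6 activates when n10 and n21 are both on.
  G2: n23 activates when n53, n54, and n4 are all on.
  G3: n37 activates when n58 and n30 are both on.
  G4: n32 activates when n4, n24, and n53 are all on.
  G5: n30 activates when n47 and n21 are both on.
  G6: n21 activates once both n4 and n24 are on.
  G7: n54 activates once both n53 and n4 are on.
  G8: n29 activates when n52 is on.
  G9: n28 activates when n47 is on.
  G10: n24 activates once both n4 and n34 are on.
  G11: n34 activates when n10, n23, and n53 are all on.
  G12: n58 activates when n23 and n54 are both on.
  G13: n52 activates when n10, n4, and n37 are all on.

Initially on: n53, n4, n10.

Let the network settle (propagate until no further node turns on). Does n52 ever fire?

No

n52 would need n10, n4, and n37 (G13), but n37 never turns on.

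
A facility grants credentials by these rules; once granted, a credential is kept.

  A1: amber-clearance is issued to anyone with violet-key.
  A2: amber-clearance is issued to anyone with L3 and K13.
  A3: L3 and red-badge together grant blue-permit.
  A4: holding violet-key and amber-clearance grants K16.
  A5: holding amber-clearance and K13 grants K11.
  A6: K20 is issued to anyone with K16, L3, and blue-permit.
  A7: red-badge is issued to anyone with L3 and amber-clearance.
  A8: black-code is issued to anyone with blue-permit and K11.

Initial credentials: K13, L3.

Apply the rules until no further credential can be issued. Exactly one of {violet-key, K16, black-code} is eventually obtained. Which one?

black-code

Holding L3 and K13 grants amber-clearance (A2).
Holding amber-clearance and K13 grants K11 (A5).
Holding L3 and amber-clearance grants red-badge (A7).
Holding L3 and red-badge grants blue-permit (A3).
Holding blue-permit and K11 grants black-code (A8).
No rule produces violet-key, and it is not given. K16 would need violet-key and amber-clearance (A4), but violet-key is never granted.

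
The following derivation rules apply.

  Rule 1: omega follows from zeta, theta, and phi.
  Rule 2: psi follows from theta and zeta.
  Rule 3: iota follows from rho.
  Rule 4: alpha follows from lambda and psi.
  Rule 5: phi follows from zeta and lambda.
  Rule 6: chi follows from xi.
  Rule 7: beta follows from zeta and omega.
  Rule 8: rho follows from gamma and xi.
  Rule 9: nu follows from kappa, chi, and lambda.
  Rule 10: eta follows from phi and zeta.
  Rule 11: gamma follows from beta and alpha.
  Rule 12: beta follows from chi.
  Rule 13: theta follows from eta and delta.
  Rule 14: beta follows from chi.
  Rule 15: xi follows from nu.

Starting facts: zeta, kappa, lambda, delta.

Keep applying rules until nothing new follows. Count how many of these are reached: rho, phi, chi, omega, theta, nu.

From zeta and lambda, Rule 5 gives phi.
phi and zeta hold, so eta follows (Rule 10).
From eta and delta, Rule 13 gives theta.
zeta, theta, and phi hold, so omega follows (Rule 1).
rho would need gamma and xi (Rule 8), but xi is never established.
phi: reached.
chi would need xi (Rule 6), but xi is never established.
omega: reached.
theta: reached.
nu would need kappa, chi, and lambda (Rule 9), but chi is never established.
Reached: phi, omega, and theta — 3 of the 6.

3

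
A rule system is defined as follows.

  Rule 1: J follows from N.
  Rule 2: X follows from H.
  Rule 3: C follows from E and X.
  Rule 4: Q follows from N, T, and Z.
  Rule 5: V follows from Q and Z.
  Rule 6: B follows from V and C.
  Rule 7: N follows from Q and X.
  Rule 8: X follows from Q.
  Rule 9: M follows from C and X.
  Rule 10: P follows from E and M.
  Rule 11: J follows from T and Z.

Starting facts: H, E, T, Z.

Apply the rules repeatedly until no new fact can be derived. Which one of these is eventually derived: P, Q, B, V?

P

From H, Rule 2 gives X.
From E and X, Rule 3 gives C.
From C and X, Rule 9 gives M.
From E and M, Rule 10 gives P.
B would need V and C (Rule 6), but V is never established. Q would need N, T, and Z (Rule 4), but N is never established. V would need Q and Z (Rule 5), but Q is never established.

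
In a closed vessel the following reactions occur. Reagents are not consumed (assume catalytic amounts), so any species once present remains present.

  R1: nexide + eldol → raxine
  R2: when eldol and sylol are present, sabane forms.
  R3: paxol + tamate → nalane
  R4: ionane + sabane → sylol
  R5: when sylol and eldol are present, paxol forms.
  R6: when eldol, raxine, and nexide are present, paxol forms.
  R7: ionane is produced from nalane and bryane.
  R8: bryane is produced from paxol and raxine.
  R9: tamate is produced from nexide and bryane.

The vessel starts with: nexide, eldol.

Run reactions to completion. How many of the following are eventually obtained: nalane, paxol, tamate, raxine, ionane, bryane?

nexide and eldol present → raxine forms (R1).
eldol, raxine, and nexide present → paxol forms (R6).
paxol and raxine present → bryane forms (R8).
nexide and bryane present → tamate forms (R9).
paxol and tamate present → nalane forms (R3).
nalane and bryane present → ionane forms (R7).
nalane: reached.
paxol: reached.
tamate: reached.
raxine: reached.
ionane: reached.
bryane: reached.
All 6 are reached.

6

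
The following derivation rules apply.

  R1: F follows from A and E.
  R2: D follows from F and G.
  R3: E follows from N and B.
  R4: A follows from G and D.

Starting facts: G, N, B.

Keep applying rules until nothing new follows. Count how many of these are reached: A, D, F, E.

From N and B, R3 gives E.
A would need G and D (R4), but D is never established.
D would need F and G (R2), but F is never established.
F would need A and E (R1), but A is never established.
E: reached.
Reached: E — 1 of the 4.

1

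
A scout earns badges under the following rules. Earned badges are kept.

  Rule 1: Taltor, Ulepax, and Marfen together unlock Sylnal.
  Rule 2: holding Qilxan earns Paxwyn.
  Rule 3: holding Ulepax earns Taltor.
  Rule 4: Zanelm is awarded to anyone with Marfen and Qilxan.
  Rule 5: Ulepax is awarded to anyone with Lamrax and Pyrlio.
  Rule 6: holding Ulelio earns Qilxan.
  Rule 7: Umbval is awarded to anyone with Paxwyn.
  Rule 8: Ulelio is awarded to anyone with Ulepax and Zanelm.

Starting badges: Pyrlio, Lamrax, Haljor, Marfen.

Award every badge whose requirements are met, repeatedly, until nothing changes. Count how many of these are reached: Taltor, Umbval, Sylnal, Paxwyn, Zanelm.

With Lamrax and Pyrlio, Ulepax is earned (Rule 5).
With Ulepax, Taltor is earned (Rule 3).
With Taltor, Ulepax, and Marfen, Sylnal is earned (Rule 1).
Taltor: reached.
Umbval would need Paxwyn (Rule 7), but Paxwyn is never earned.
Sylnal: reached.
Paxwyn would need Qilxan (Rule 2), but Qilxan is never earned.
Zanelm would need Marfen and Qilxan (Rule 4), but Qilxan is never earned.
Reached: Taltor and Sylnal — 2 of the 5.

2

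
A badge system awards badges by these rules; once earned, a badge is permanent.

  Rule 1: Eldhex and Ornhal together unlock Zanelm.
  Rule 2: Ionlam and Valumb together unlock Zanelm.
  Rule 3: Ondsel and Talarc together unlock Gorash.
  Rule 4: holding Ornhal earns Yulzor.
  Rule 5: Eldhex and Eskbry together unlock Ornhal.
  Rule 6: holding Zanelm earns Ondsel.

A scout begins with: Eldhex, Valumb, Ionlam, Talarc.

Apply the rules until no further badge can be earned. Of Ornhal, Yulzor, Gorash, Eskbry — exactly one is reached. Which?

Gorash

With Ionlam and Valumb, Zanelm is earned (Rule 2).
With Zanelm, Ondsel is earned (Rule 6).
With Ondsel and Talarc, Gorash is earned (Rule 3).
No rule produces Eskbry, and it is not given. Yulzor would need Ornhal (Rule 4), but Ornhal is never earned. Ornhal would need Eldhex and Eskbry (Rule 5), but Eskbry is never earned.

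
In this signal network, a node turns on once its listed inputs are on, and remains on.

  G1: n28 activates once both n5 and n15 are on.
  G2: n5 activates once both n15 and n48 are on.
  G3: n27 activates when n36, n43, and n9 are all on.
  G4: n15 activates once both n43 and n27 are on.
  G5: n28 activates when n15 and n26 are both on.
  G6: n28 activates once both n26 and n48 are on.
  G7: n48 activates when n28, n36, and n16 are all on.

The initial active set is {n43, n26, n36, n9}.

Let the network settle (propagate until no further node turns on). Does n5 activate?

No

n5 would need n15 and n48 (G2), but n48 never turns on.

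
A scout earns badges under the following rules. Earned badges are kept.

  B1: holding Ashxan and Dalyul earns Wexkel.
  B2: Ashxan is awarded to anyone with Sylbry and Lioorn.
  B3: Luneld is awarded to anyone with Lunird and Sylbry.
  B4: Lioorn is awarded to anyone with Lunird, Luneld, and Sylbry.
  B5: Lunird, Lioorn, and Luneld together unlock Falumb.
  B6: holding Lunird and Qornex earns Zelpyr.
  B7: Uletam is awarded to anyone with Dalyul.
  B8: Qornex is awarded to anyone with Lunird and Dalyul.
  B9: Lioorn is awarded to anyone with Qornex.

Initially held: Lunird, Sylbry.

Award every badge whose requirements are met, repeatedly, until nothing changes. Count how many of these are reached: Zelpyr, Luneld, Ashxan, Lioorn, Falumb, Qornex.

With Lunird and Sylbry, Luneld is earned (B3).
With Lunird, Luneld, and Sylbry, Lioorn is earned (B4).
With Lunird, Lioorn, and Luneld, Falumb is earned (B5).
With Sylbry and Lioorn, Ashxan is earned (B2).
Zelpyr would need Lunird and Qornex (B6), but Qornex is never earned.
Luneld: reached.
Ashxan: reached.
Lioorn: reached.
Falumb: reached.
Qornex would need Lunird and Dalyul (B8), but Dalyul is never earned.
Reached: Luneld, Ashxan, Lioorn, and Falumb — 4 of the 6.

4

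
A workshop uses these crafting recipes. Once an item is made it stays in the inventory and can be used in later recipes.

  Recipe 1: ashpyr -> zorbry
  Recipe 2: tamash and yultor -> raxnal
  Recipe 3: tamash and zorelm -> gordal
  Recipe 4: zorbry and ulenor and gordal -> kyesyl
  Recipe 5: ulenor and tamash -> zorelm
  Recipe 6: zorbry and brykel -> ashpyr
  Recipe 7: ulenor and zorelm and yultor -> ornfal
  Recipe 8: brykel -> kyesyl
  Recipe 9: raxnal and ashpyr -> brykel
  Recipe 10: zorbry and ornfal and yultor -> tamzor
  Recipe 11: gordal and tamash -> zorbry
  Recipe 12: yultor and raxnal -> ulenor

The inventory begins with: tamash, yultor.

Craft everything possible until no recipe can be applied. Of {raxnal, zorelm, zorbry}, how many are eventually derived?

3

tamash and yultor -> raxnal (Recipe 2).
Using Recipe 12, yultor and raxnal make ulenor.
ulenor and tamash -> zorelm (Recipe 5).
tamash and zorelm -> gordal (Recipe 3).
Using Recipe 11, gordal and tamash make zorbry.
raxnal: reached.
zorelm: reached.
zorbry: reached.
All 3 are reached.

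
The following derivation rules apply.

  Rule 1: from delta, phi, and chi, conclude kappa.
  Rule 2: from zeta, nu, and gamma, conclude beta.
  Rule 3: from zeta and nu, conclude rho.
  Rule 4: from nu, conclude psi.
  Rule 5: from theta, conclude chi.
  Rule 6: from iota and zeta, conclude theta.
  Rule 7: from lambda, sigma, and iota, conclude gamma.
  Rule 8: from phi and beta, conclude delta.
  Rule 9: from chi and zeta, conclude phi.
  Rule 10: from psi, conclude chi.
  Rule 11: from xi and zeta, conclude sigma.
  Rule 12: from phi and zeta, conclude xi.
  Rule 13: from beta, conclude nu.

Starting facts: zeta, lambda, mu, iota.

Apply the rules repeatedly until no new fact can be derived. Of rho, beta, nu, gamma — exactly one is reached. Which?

gamma

iota and zeta hold, so theta follows (Rule 6).
From theta, Rule 5 gives chi.
From chi and zeta, Rule 9 gives phi.
phi and zeta hold, so xi follows (Rule 12).
xi and zeta hold, so sigma follows (Rule 11).
From lambda, sigma, and iota, Rule 7 gives gamma.
rho would need zeta and nu (Rule 3), but nu is never established. beta would need zeta, nu, and gamma (Rule 2), but nu is never established. nu would need beta (Rule 13), but beta is never established.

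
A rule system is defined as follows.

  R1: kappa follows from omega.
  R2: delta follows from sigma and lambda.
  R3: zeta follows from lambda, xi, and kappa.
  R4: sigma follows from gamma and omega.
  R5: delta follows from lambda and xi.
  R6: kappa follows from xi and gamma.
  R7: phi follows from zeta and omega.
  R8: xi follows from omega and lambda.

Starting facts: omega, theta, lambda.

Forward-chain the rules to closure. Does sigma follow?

sigma would need gamma and omega (R4), but gamma is never established.

No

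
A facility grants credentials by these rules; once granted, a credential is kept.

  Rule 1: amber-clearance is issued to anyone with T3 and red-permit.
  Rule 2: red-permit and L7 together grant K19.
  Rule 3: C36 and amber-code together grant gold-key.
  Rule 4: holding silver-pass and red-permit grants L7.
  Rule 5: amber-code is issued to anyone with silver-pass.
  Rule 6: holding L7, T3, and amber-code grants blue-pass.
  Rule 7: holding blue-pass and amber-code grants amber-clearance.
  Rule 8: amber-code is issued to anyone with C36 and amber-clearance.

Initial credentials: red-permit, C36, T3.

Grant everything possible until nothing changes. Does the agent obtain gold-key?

Yes

Holding T3 and red-permit grants amber-clearance (Rule 1).
Holding C36 and amber-clearance grants amber-code (Rule 8).
Holding C36 and amber-code grants gold-key (Rule 3).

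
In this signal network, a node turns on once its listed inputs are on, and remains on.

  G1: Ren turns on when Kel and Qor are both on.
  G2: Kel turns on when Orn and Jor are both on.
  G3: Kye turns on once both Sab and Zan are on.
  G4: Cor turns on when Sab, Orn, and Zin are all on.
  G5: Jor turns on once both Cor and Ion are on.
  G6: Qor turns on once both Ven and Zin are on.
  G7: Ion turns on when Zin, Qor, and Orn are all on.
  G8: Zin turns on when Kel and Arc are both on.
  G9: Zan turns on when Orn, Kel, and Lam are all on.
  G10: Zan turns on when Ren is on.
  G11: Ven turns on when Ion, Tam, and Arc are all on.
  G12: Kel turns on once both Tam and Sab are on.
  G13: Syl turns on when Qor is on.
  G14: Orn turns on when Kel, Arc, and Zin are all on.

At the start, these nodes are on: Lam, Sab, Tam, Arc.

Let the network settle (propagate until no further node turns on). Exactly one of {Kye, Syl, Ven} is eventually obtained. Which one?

Kye

G12: Tam and Sab on → Kel on.
Kel and Arc are on, so Zin turns on (G8).
Kel, Arc, and Zin are on, so Orn turns on (G14).
G9: Orn, Kel, and Lam on → Zan on.
Sab and Zan are on, so Kye turns on (G3).
Ven would need Ion, Tam, and Arc (G11), but Ion never turns on. Syl would need Qor (G13), but Qor never turns on.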